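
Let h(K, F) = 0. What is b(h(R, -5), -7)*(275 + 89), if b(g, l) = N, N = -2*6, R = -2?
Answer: -4368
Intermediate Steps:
N = -12
b(g, l) = -12
b(h(R, -5), -7)*(275 + 89) = -12*(275 + 89) = -12*364 = -4368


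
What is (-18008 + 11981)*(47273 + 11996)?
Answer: -357214263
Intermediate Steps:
(-18008 + 11981)*(47273 + 11996) = -6027*59269 = -357214263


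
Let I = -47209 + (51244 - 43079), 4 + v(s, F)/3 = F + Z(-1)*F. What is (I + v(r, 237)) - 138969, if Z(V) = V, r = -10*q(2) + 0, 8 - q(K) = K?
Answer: -178025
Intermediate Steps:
q(K) = 8 - K
r = -60 (r = -10*(8 - 1*2) + 0 = -10*(8 - 2) + 0 = -10*6 + 0 = -60 + 0 = -60)
v(s, F) = -12 (v(s, F) = -12 + 3*(F - F) = -12 + 3*0 = -12 + 0 = -12)
I = -39044 (I = -47209 + 8165 = -39044)
(I + v(r, 237)) - 138969 = (-39044 - 12) - 138969 = -39056 - 138969 = -178025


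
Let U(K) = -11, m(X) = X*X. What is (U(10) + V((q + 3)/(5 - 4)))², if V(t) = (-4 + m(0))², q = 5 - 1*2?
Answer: 25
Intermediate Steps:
q = 3 (q = 5 - 2 = 3)
m(X) = X²
V(t) = 16 (V(t) = (-4 + 0²)² = (-4 + 0)² = (-4)² = 16)
(U(10) + V((q + 3)/(5 - 4)))² = (-11 + 16)² = 5² = 25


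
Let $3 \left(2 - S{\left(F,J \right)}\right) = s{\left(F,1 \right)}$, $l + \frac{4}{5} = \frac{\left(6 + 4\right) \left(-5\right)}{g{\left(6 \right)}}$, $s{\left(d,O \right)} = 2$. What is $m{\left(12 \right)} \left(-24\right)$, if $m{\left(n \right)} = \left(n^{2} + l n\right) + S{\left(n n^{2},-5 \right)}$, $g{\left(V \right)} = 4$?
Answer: $\frac{1712}{5} \approx 342.4$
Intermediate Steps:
$l = - \frac{133}{10}$ ($l = - \frac{4}{5} + \frac{\left(6 + 4\right) \left(-5\right)}{4} = - \frac{4}{5} + 10 \left(-5\right) \frac{1}{4} = - \frac{4}{5} - \frac{25}{2} = - \frac{133}{10} \approx -13.3$)
$S{\left(F,J \right)} = \frac{4}{3}$ ($S{\left(F,J \right)} = 2 - \frac{2}{3} = \frac{4}{3}$)
$m{\left(n \right)} = \frac{4}{3} + n^{2} - \frac{133 n}{10}$ ($m{\left(n \right)} = \left(n^{2} - \frac{133 n}{10}\right) + \frac{4}{3} = \frac{4}{3} + n^{2} - \frac{133 n}{10}$)
$m{\left(12 \right)} \left(-24\right) = \left(\frac{4}{3} + 12^{2} - \frac{798}{5}\right) \left(-24\right) = \left(\frac{4}{3} + 144 - \frac{798}{5}\right) \left(-24\right) = \left(- \frac{214}{15}\right) \left(-24\right) = \frac{1712}{5}$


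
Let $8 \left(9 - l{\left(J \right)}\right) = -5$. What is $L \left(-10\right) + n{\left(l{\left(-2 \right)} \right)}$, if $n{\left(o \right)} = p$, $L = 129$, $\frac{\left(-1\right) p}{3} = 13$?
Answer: $-1329$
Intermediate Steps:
$p = -39$ ($p = \left(-3\right) 13 = -39$)
$l{\left(J \right)} = \frac{77}{8}$ ($l{\left(J \right)} = 9 - - \frac{5}{8} = 9 + \frac{5}{8} = \frac{77}{8}$)
$n{\left(o \right)} = -39$
$L \left(-10\right) + n{\left(l{\left(-2 \right)} \right)} = 129 \left(-10\right) - 39 = -1290 - 39 = -1329$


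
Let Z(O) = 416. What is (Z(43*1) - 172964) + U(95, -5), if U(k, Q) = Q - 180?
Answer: -172733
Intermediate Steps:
U(k, Q) = -180 + Q
(Z(43*1) - 172964) + U(95, -5) = (416 - 172964) + (-180 - 5) = -172548 - 185 = -172733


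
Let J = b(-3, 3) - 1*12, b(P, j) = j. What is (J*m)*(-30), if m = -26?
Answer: -7020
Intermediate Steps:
J = -9 (J = 3 - 1*12 = 3 - 12 = -9)
(J*m)*(-30) = -9*(-26)*(-30) = 234*(-30) = -7020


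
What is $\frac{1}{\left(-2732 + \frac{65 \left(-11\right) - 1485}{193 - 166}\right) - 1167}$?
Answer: $- \frac{27}{107473} \approx -0.00025123$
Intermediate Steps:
$\frac{1}{\left(-2732 + \frac{65 \left(-11\right) - 1485}{193 - 166}\right) - 1167} = \frac{1}{\left(-2732 + \frac{-715 - 1485}{27}\right) - 1167} = \frac{1}{\left(-2732 - \frac{2200}{27}\right) - 1167} = \frac{1}{- \frac{75964}{27} - 1167} = \frac{1}{- \frac{107473}{27}} = - \frac{27}{107473}$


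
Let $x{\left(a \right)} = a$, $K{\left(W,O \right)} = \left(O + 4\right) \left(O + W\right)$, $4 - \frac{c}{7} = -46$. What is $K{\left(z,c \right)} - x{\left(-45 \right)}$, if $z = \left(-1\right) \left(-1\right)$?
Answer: $124299$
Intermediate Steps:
$c = 350$ ($c = 28 - -322 = 28 + 322 = 350$)
$z = 1$
$K{\left(W,O \right)} = \left(4 + O\right) \left(O + W\right)$
$K{\left(z,c \right)} - x{\left(-45 \right)} = \left(350^{2} + 4 \cdot 350 + 4 \cdot 1 + 350 \cdot 1\right) - -45 = \left(122500 + 1400 + 4 + 350\right) + 45 = 124254 + 45 = 124299$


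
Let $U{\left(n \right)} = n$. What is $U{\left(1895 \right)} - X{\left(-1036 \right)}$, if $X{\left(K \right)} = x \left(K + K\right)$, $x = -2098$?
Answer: $-4345161$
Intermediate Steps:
$X{\left(K \right)} = - 4196 K$ ($X{\left(K \right)} = - 2098 \left(K + K\right) = - 2098 \cdot 2 K = - 4196 K$)
$U{\left(1895 \right)} - X{\left(-1036 \right)} = 1895 - \left(-4196\right) \left(-1036\right) = 1895 - 4347056 = -4345161$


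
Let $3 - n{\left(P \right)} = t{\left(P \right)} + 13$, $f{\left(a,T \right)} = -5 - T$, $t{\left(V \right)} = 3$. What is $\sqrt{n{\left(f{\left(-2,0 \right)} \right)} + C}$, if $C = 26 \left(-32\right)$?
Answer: $13 i \sqrt{5} \approx 29.069 i$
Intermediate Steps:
$n{\left(P \right)} = -13$ ($n{\left(P \right)} = 3 - \left(3 + 13\right) = 3 - 16 = -13$)
$C = -832$
$\sqrt{n{\left(f{\left(-2,0 \right)} \right)} + C} = \sqrt{-13 - 832} = \sqrt{-845} = 13 i \sqrt{5}$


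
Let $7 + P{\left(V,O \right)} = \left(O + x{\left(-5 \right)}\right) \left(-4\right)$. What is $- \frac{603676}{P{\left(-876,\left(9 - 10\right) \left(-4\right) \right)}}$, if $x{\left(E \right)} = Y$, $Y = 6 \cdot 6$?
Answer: $\frac{603676}{167} \approx 3614.8$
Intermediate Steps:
$Y = 36$
$x{\left(E \right)} = 36$
$P{\left(V,O \right)} = -151 - 4 O$ ($P{\left(V,O \right)} = -7 + \left(O + 36\right) \left(-4\right) = -7 + \left(36 + O\right) \left(-4\right) = -7 - \left(144 + 4 O\right) = -151 - 4 O$)
$- \frac{603676}{P{\left(-876,\left(9 - 10\right) \left(-4\right) \right)}} = - \frac{603676}{-151 - 4 \left(9 - 10\right) \left(-4\right)} = - \frac{603676}{-151 - 4 \left(\left(-1\right) \left(-4\right)\right)} = - \frac{603676}{-151 - 16} = - \frac{603676}{-167} = \left(-603676\right) \left(- \frac{1}{167}\right) = \frac{603676}{167}$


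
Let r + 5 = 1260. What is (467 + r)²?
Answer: 2965284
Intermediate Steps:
r = 1255 (r = -5 + 1260 = 1255)
(467 + r)² = (467 + 1255)² = 1722² = 2965284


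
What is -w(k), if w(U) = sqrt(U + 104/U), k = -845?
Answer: -I*sqrt(3570645)/65 ≈ -29.071*I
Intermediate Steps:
-w(k) = -sqrt(-845 + 104/(-845)) = -sqrt(-845 + 104*(-1/845)) = -sqrt(-845 - 8/65) = -sqrt(-54933/65) = -I*sqrt(3570645)/65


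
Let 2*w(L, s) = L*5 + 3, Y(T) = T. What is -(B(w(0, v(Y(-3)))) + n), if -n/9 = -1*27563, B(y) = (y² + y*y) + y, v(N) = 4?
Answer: -248073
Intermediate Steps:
w(L, s) = 3/2 + 5*L/2 (w(L, s) = (L*5 + 3)/2 = (5*L + 3)/2 = (3 + 5*L)/2 = 3/2 + 5*L/2)
B(y) = y + 2*y² (B(y) = (y² + y²) + y = 2*y² + y = y + 2*y²)
n = 248067 (n = -(-9)*27563 = -9*(-27563) = 248067)
-(B(w(0, v(Y(-3)))) + n) = -((3/2 + (5/2)*0)*(1 + 2*(3/2 + (5/2)*0)) + 248067) = -((3/2 + 0)*(1 + 2*(3/2 + 0)) + 248067) = -(3*(1 + 2*(3/2))/2 + 248067) = -(3*(1 + 3)/2 + 248067) = -((3/2)*4 + 248067) = -(6 + 248067) = -1*248073 = -248073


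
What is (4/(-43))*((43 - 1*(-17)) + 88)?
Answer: -592/43 ≈ -13.767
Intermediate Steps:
(4/(-43))*((43 - 1*(-17)) + 88) = (4*(-1/43))*((43 + 17) + 88) = -4*(60 + 88)/43 = -4/43*148 = -592/43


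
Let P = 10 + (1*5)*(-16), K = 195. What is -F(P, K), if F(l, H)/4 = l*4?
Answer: 1120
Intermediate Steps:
P = -70 (P = 10 + 5*(-16) = 10 - 80 = -70)
F(l, H) = 16*l (F(l, H) = 4*(l*4) = 4*(4*l) = 16*l)
-F(P, K) = -16*(-70) = -1*(-1120) = 1120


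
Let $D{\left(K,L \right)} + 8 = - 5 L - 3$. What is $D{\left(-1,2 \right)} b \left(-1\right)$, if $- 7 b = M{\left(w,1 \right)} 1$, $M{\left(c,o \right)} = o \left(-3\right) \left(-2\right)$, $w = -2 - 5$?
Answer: $-18$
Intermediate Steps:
$D{\left(K,L \right)} = -11 - 5 L$ ($D{\left(K,L \right)} = -8 - \left(3 + 5 L\right) = -11 - 5 L$)
$w = -7$
$M{\left(c,o \right)} = 6 o$ ($M{\left(c,o \right)} = - 3 o \left(-2\right) = 6 o$)
$b = - \frac{6}{7}$ ($b = - \frac{6 \cdot 1 \cdot 1}{7} = - \frac{6 \cdot 1}{7} = \left(- \frac{1}{7}\right) 6 = - \frac{6}{7} \approx -0.85714$)
$D{\left(-1,2 \right)} b \left(-1\right) = \left(-11 - 10\right) \left(- \frac{6}{7}\right) \left(-1\right) = \left(-21\right) \left(- \frac{6}{7}\right) \left(-1\right) = 18 \left(-1\right) = -18$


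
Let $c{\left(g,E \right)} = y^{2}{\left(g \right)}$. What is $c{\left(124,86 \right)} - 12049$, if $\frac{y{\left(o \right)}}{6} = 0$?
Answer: $-12049$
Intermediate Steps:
$y{\left(o \right)} = 0$ ($y{\left(o \right)} = 6 \cdot 0 = 0$)
$c{\left(g,E \right)} = 0$ ($c{\left(g,E \right)} = 0^{2} = 0$)
$c{\left(124,86 \right)} - 12049 = 0 - 12049 = -12049$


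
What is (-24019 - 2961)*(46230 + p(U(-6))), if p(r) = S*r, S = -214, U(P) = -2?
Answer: -1258832840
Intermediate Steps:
p(r) = -214*r
(-24019 - 2961)*(46230 + p(U(-6))) = (-24019 - 2961)*(46230 - 214*(-2)) = -26980*(46230 + 428) = -26980*46658 = -1258832840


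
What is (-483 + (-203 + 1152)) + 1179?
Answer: 1645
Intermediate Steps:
(-483 + (-203 + 1152)) + 1179 = (-483 + 949) + 1179 = 466 + 1179 = 1645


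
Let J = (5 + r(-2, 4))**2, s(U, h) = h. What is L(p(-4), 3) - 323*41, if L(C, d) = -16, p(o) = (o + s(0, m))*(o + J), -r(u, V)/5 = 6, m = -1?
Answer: -13259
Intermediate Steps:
r(u, V) = -30 (r(u, V) = -5*6 = -30)
J = 625 (J = (5 - 30)**2 = (-25)**2 = 625)
p(o) = (-1 + o)*(625 + o) (p(o) = (o - 1)*(o + 625) = (-1 + o)*(625 + o))
L(p(-4), 3) - 323*41 = -16 - 323*41 = -16 - 13243 = -13259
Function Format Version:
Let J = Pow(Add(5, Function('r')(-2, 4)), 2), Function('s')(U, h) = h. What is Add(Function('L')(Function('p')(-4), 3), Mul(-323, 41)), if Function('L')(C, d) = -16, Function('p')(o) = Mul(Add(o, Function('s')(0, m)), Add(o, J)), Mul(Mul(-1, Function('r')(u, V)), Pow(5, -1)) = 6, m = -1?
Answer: -13259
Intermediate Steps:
Function('r')(u, V) = -30 (Function('r')(u, V) = Mul(-5, 6) = -30)
J = 625 (J = Pow(Add(5, -30), 2) = Pow(-25, 2) = 625)
Function('p')(o) = Mul(Add(-1, o), Add(625, o)) (Function('p')(o) = Mul(Add(o, -1), Add(o, 625)) = Mul(Add(-1, o), Add(625, o)))
Add(Function('L')(Function('p')(-4), 3), Mul(-323, 41)) = Add(-16, Mul(-323, 41)) = Add(-16, -13243) = -13259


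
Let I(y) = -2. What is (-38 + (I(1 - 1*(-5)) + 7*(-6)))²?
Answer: 6724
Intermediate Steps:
(-38 + (I(1 - 1*(-5)) + 7*(-6)))² = (-38 + (-2 + 7*(-6)))² = (-38 + (-2 - 42))² = (-38 - 44)² = (-82)² = 6724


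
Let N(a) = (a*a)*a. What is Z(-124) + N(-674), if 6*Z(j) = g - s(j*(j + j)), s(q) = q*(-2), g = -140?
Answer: -918515390/3 ≈ -3.0617e+8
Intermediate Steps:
s(q) = -2*q
Z(j) = -70/3 + 2*j**2/3 (Z(j) = (-140 - (-2)*j*(j + j))/6 = (-140 - (-2)*j*(2*j))/6 = (-140 - (-2)*2*j**2)/6 = (-140 - (-4)*j**2)/6 = (-140 + 4*j**2)/6 = -70/3 + 2*j**2/3)
N(a) = a**3 (N(a) = a**2*a = a**3)
Z(-124) + N(-674) = (-70/3 + (2/3)*(-124)**2) + (-674)**3 = (-70/3 + (2/3)*15376) - 306182024 = (-70/3 + 30752/3) - 306182024 = 30682/3 - 306182024 = -918515390/3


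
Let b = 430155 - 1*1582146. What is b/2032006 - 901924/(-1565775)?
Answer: 28956271519/3181664194650 ≈ 0.0091010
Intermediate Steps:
b = -1151991 (b = 430155 - 1582146 = -1151991)
b/2032006 - 901924/(-1565775) = -1151991/2032006 - 901924/(-1565775) = -1151991*1/2032006 - 901924*(-1/1565775) = -1151991/2032006 + 901924/1565775 = 28956271519/3181664194650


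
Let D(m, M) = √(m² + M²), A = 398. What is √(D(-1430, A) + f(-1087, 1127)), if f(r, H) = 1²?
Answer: √(1 + 2*√550826) ≈ 38.540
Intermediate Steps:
f(r, H) = 1
D(m, M) = √(M² + m²)
√(D(-1430, A) + f(-1087, 1127)) = √(√(398² + (-1430)²) + 1) = √(√(158404 + 2044900) + 1) = √(√2203304 + 1) = √(2*√550826 + 1) = √(1 + 2*√550826)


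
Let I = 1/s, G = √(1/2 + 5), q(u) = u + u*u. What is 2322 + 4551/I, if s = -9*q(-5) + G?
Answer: -816858 + 4551*√22/2 ≈ -8.0619e+5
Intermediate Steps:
q(u) = u + u²
G = √22/2 (G = √(½ + 5) = √(11/2) = √22/2 ≈ 2.3452)
s = -180 + √22/2 (s = -(-45)*(1 - 5) + √22/2 = -(-45)*(-4) + √22/2 = -9*20 + √22/2 = -180 + √22/2 ≈ -177.65)
I = 1/(-180 + √22/2) ≈ -0.0056289
2322 + 4551/I = 2322 + 4551/(-360/64789 - √22/64789)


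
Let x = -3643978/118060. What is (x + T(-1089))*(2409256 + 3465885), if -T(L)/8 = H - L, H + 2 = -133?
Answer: -2657555105166809/59030 ≈ -4.5020e+10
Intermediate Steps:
H = -135 (H = -2 - 133 = -135)
T(L) = 1080 + 8*L (T(L) = -8*(-135 - L) = 1080 + 8*L)
x = -1821989/59030 (x = -3643978*1/118060 = -1821989/59030 ≈ -30.865)
(x + T(-1089))*(2409256 + 3465885) = (-1821989/59030 + (1080 + 8*(-1089)))*(2409256 + 3465885) = (-1821989/59030 + (1080 - 8712))*5875141 = (-1821989/59030 - 7632)*5875141 = -452338949/59030*5875141 = -2657555105166809/59030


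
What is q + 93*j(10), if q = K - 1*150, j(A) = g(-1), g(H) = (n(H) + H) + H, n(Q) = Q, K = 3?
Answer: -426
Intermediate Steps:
g(H) = 3*H (g(H) = (H + H) + H = 2*H + H = 3*H)
j(A) = -3 (j(A) = 3*(-1) = -3)
q = -147 (q = 3 - 1*150 = 3 - 150 = -147)
q + 93*j(10) = -147 + 93*(-3) = -147 - 279 = -426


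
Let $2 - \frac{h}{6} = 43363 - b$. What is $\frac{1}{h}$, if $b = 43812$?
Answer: $\frac{1}{2706} \approx 0.00036955$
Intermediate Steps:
$h = 2706$ ($h = 12 - 6 \left(43363 - 43812\right) = 12 - -2694 = 12 + 2694 = 2706$)
$\frac{1}{h} = \frac{1}{2706}$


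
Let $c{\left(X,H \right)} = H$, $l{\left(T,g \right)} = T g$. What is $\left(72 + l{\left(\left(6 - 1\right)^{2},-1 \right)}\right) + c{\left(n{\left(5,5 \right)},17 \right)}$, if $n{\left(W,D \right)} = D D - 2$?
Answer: $64$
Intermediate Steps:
$n{\left(W,D \right)} = -2 + D^{2}$ ($n{\left(W,D \right)} = D^{2} - 2 = -2 + D^{2}$)
$\left(72 + l{\left(\left(6 - 1\right)^{2},-1 \right)}\right) + c{\left(n{\left(5,5 \right)},17 \right)} = \left(72 + \left(6 - 1\right)^{2} \left(-1\right)\right) + 17 = \left(72 + 5^{2} \left(-1\right)\right) + 17 = \left(72 + 25 \left(-1\right)\right) + 17 = \left(72 - 25\right) + 17 = 47 + 17 = 64$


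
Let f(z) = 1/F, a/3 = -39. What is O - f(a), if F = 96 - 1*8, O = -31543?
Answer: -2775785/88 ≈ -31543.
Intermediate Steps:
a = -117 (a = 3*(-39) = -117)
F = 88 (F = 96 - 8 = 88)
f(z) = 1/88
O - f(a) = -31543 - 1*1/88 = -31543 - 1/88 = -2775785/88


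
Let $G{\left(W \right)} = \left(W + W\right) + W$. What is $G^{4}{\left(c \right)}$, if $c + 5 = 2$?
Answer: $6561$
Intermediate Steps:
$c = -3$ ($c = -5 + 2 = -3$)
$G{\left(W \right)} = 3 W$ ($G{\left(W \right)} = 2 W + W = 3 W$)
$G^{4}{\left(c \right)} = \left(3 \left(-3\right)\right)^{4} = \left(-9\right)^{4} = 6561$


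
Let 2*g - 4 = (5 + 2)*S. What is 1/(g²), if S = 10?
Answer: 1/1369 ≈ 0.00073046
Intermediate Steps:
g = 37 (g = 2 + ((5 + 2)*10)/2 = 2 + (7*10)/2 = 2 + (½)*70 = 2 + 35 = 37)
1/(g²) = 1/(37²) = 1/1369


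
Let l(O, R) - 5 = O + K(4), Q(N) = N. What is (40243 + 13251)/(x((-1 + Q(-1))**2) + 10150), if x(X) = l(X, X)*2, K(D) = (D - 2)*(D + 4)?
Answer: 26747/5100 ≈ 5.2445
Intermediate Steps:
K(D) = (-2 + D)*(4 + D)
l(O, R) = 21 + O (l(O, R) = 5 + (O + (-8 + 4**2 + 2*4)) = 5 + (O + (-8 + 16 + 8)) = 5 + (O + 16) = 5 + (16 + O) = 21 + O)
x(X) = 42 + 2*X (x(X) = (21 + X)*2 = 42 + 2*X)
(40243 + 13251)/(x((-1 + Q(-1))**2) + 10150) = (40243 + 13251)/((42 + 2*(-1 - 1)**2) + 10150) = 53494/((42 + 2*(-2)**2) + 10150) = 53494/((42 + 2*4) + 10150) = 53494/((42 + 8) + 10150) = 53494/(50 + 10150) = 53494/10200 = 53494*(1/10200) = 26747/5100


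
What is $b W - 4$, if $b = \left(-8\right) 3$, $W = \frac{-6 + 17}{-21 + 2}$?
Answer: $\frac{188}{19} \approx 9.8947$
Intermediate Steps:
$W = - \frac{11}{19}$ ($W = \frac{11}{-19} = 11 \left(- \frac{1}{19}\right) = - \frac{11}{19} \approx -0.57895$)
$b = -24$
$b W - 4 = \left(-24\right) \left(- \frac{11}{19}\right) - 4 = \frac{264}{19} - 4 = \frac{188}{19}$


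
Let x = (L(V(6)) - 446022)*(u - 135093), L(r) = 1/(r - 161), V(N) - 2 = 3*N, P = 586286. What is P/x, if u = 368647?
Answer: -41333163/7344000781031 ≈ -5.6282e-6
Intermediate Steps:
V(N) = 2 + 3*N
L(r) = 1/(-161 + r)
x = -14688001562062/141 (x = (1/(-161 + (2 + 3*6)) - 446022)*(368647 - 135093) = (1/(-161 + (2 + 18)) - 446022)*233554 = (1/(-161 + 20) - 446022)*233554 = (1/(-141) - 446022)*233554 = (-1/141 - 446022)*233554 = -62889103/141*233554 = -14688001562062/141 ≈ -1.0417e+11)
P/x = 586286/(-14688001562062/141) = 586286*(-141/14688001562062) = -41333163/7344000781031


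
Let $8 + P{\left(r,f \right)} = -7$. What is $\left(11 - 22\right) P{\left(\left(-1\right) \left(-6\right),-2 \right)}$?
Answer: $165$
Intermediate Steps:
$P{\left(r,f \right)} = -15$ ($P{\left(r,f \right)} = -8 - 7 = -15$)
$\left(11 - 22\right) P{\left(\left(-1\right) \left(-6\right),-2 \right)} = \left(11 - 22\right) \left(-15\right) = \left(-11\right) \left(-15\right) = 165$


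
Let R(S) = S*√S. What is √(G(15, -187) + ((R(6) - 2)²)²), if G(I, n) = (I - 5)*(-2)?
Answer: 2*√(12959 - 2640*√6) ≈ 161.15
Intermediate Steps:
R(S) = S^(3/2)
G(I, n) = 10 - 2*I (G(I, n) = (-5 + I)*(-2) = 10 - 2*I)
√(G(15, -187) + ((R(6) - 2)²)²) = √((10 - 2*15) + ((6^(3/2) - 2)²)²) = √((10 - 30) + ((6*√6 - 2)²)²) = √(-20 + ((-2 + 6*√6)²)²) = √(-20 + (-2 + 6*√6)⁴)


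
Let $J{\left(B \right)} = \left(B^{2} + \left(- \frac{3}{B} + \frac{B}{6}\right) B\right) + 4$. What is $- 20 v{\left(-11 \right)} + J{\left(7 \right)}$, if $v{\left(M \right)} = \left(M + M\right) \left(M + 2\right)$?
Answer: $- \frac{23411}{6} \approx -3901.8$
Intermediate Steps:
$v{\left(M \right)} = 2 M \left(2 + M\right)$
$J{\left(B \right)} = 4 + B^{2} + B \left(- \frac{3}{B} + \frac{B}{6}\right)$ ($J{\left(B \right)} = \left(B^{2} + \left(- \frac{3}{B} + B \frac{1}{6}\right) B\right) + 4 = \left(B^{2} + \left(- \frac{3}{B} + \frac{B}{6}\right) B\right) + 4 = \left(B^{2} + B \left(- \frac{3}{B} + \frac{B}{6}\right)\right) + 4 = 4 + B^{2} + B \left(- \frac{3}{B} + \frac{B}{6}\right)$)
$- 20 v{\left(-11 \right)} + J{\left(7 \right)} = - 20 \cdot 2 \left(-11\right) \left(2 - 11\right) + \left(1 + \frac{7 \cdot 7^{2}}{6}\right) = - 20 \cdot 2 \left(-11\right) \left(-9\right) + \left(1 + \frac{7}{6} \cdot 49\right) = \left(-20\right) 198 + \left(1 + \frac{343}{6}\right) = -3960 + \frac{349}{6} = - \frac{23411}{6}$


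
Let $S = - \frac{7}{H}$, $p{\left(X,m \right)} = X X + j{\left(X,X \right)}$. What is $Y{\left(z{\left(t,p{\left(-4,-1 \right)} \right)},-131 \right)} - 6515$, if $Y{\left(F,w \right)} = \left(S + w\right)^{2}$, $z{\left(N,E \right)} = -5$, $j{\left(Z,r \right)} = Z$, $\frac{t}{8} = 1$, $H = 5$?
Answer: $\frac{275369}{25} \approx 11015.0$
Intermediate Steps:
$t = 8$ ($t = 8 \cdot 1 = 8$)
$p{\left(X,m \right)} = X + X^{2}$ ($p{\left(X,m \right)} = X X + X = X^{2} + X = X + X^{2}$)
$S = - \frac{7}{5} \approx -1.4$
$Y{\left(F,w \right)} = \left(- \frac{7}{5} + w\right)^{2}$
$Y{\left(z{\left(t,p{\left(-4,-1 \right)} \right)},-131 \right)} - 6515 = \frac{\left(-7 + 5 \left(-131\right)\right)^{2}}{25} - 6515 = \frac{\left(-7 - 655\right)^{2}}{25} - 6515 = \frac{\left(-662\right)^{2}}{25} - 6515 = \frac{1}{25} \cdot 438244 - 6515 = \frac{438244}{25} - 6515 = \frac{275369}{25}$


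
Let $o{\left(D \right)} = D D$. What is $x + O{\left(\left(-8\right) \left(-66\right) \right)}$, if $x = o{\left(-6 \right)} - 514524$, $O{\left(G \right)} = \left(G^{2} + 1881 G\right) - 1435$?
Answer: $756029$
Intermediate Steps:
$o{\left(D \right)} = D^{2}$
$O{\left(G \right)} = -1435 + G^{2} + 1881 G$
$x = -514488$ ($x = \left(-6\right)^{2} - 514524 = 36 - 514524 = -514488$)
$x + O{\left(\left(-8\right) \left(-66\right) \right)} = -514488 + \left(-1435 + \left(\left(-8\right) \left(-66\right)\right)^{2} + 1881 \left(\left(-8\right) \left(-66\right)\right)\right) = -514488 + \left(-1435 + 528^{2} + 1881 \cdot 528\right) = -514488 + \left(-1435 + 278784 + 993168\right) = -514488 + 1270517 = 756029$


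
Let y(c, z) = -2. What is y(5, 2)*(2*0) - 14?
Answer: -14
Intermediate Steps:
y(5, 2)*(2*0) - 14 = -4*0 - 14 = -2*0 - 14 = 0 - 14 = -14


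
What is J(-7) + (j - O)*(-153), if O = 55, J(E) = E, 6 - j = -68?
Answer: -2914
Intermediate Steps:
j = 74 (j = 6 - 1*(-68) = 6 + 68 = 74)
J(-7) + (j - O)*(-153) = -7 + (74 - 1*55)*(-153) = -7 + (74 - 55)*(-153) = -7 + 19*(-153) = -7 - 2907 = -2914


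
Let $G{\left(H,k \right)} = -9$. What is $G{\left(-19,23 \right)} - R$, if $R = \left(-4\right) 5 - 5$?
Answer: $16$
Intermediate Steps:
$R = -25$ ($R = -20 - 5 = -25$)
$G{\left(-19,23 \right)} - R = -9 - -25 = -9 + 25 = 16$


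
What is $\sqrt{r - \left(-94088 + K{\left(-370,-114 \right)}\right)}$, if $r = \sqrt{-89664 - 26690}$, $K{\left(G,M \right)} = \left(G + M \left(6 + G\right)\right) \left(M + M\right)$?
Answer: $\sqrt{9470816 + i \sqrt{116354}} \approx 3077.5 + 0.06 i$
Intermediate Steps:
$K{\left(G,M \right)} = 2 M \left(G + M \left(6 + G\right)\right)$ ($K{\left(G,M \right)} = \left(G + M \left(6 + G\right)\right) 2 M = 2 M \left(G + M \left(6 + G\right)\right)$)
$r = i \sqrt{116354}$ ($r = \sqrt{-116354} = i \sqrt{116354} \approx 341.11 i$)
$\sqrt{r - \left(-94088 + K{\left(-370,-114 \right)}\right)} = \sqrt{i \sqrt{116354} - \left(-94088 + 2 \left(-114\right) \left(-370 + 6 \left(-114\right) - -42180\right)\right)} = \sqrt{i \sqrt{116354} - \left(-94088 + 2 \left(-114\right) \left(-370 - 684 + 42180\right)\right)} = \sqrt{i \sqrt{116354} - \left(-94088 + 2 \left(-114\right) 41126\right)} = \sqrt{i \sqrt{116354} + \left(94088 - -9376728\right)} = \sqrt{i \sqrt{116354} + \left(94088 + 9376728\right)} = \sqrt{i \sqrt{116354} + 9470816} = \sqrt{9470816 + i \sqrt{116354}}$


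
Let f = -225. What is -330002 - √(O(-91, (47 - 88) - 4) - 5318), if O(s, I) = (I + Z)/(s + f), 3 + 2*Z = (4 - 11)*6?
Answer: -330002 - I*√531012878/316 ≈ -3.3e+5 - 72.923*I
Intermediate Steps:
Z = -45/2 (Z = -3/2 + ((4 - 11)*6)/2 = -3/2 + (-7*6)/2 = -3/2 + (½)*(-42) = -3/2 - 21 = -45/2 ≈ -22.500)
O(s, I) = (-45/2 + I)/(-225 + s) (O(s, I) = (I - 45/2)/(s - 225) = (-45/2 + I)/(-225 + s))
-330002 - √(O(-91, (47 - 88) - 4) - 5318) = -330002 - √((-45/2 + ((47 - 88) - 4))/(-225 - 91) - 5318) = -330002 - √((-45/2 + (-41 - 4))/(-316) - 5318) = -330002 - √(-(-45/2 - 45)/316 - 5318) = -330002 - √(-1/316*(-135/2) - 5318) = -330002 - √(135/632 - 5318) = -330002 - √(-3360841/632) = -330002 - I*√531012878/316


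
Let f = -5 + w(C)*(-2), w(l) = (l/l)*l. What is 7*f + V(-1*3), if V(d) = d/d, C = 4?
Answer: -90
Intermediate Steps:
V(d) = 1
w(l) = l (w(l) = 1*l = l)
f = -13 (f = -5 + 4*(-2) = -5 - 8 = -13)
7*f + V(-1*3) = 7*(-13) + 1 = -91 + 1 = -90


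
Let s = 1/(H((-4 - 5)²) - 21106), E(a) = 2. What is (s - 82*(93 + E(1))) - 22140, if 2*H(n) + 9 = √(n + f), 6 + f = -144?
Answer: -26676802240371/891306455 - I*√69/891306455 ≈ -29930.0 - 9.3196e-9*I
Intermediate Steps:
f = -150 (f = -6 - 144 = -150)
H(n) = -9/2 + √(-150 + n)/2 (H(n) = -9/2 + √(n - 150)/2 = -9/2 + √(-150 + n)/2)
s = 1/(-42221/2 + I*√69/2) (s = 1/((-9/2 + √(-150 + (-4 - 5)²)/2) - 21106) = 1/((-9/2 + √(-150 + (-9)²)/2) - 21106) = 1/((-9/2 + √(-150 + 81)/2) - 21106) = 1/((-9/2 + √(-69)/2) - 21106) = 1/((-9/2 + (I*√69)/2) - 21106) = 1/((-9/2 + I*√69/2) - 21106) = 1/(-42221/2 + I*√69/2) ≈ -4.737e-5 - 9.32e-9*I)
(s - 82*(93 + E(1))) - 22140 = ((-42221/891306455 - I*√69/891306455) - 82*(93 + 2)) - 22140 = ((-42221/891306455 - I*√69/891306455) - 82*95) - 22140 = ((-42221/891306455 - I*√69/891306455) - 7790) - 22140 = (-6943277326671/891306455 - I*√69/891306455) - 22140 = -26676802240371/891306455 - I*√69/891306455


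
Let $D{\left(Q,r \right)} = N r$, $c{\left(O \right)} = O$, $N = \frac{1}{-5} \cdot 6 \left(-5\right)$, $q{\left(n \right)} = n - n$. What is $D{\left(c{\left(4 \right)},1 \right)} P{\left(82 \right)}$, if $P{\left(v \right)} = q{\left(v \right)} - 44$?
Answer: $-264$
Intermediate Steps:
$q{\left(n \right)} = 0$
$N = 6$ ($N = \left(- \frac{1}{5}\right) 6 \left(-5\right) = \left(- \frac{6}{5}\right) \left(-5\right) = 6$)
$D{\left(Q,r \right)} = 6 r$
$P{\left(v \right)} = -44$ ($P{\left(v \right)} = 0 - 44 = -44$)
$D{\left(c{\left(4 \right)},1 \right)} P{\left(82 \right)} = 6 \cdot 1 \left(-44\right) = 6 \left(-44\right) = -264$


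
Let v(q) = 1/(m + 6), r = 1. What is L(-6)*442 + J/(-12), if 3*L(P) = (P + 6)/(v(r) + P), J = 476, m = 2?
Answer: -119/3 ≈ -39.667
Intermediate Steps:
v(q) = ⅛ (v(q) = 1/(2 + 6) = 1/8 = ⅛)
L(P) = (6 + P)/(3*(⅛ + P)) (L(P) = ((P + 6)/(⅛ + P))/3 = ((6 + P)/(⅛ + P))/3 = (6 + P)/(3*(⅛ + P)))
L(-6)*442 + J/(-12) = (8*(6 - 6)/(3*(1 + 8*(-6))))*442 + 476/(-12) = ((8/3)*0/(1 - 48))*442 + 476*(-1/12) = ((8/3)*0/(-47))*442 - 119/3 = ((8/3)*(-1/47)*0)*442 - 119/3 = 0*442 - 119/3 = 0 - 119/3 = -119/3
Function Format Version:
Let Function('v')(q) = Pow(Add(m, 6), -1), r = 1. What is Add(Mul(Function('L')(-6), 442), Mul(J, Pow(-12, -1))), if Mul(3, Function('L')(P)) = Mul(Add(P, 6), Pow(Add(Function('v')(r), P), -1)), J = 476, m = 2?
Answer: Rational(-119, 3) ≈ -39.667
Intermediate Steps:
Function('v')(q) = Rational(1, 8) (Function('v')(q) = Pow(Add(2, 6), -1) = Pow(8, -1) = Rational(1, 8))
Function('L')(P) = Mul(Rational(1, 3), Pow(Add(Rational(1, 8), P), -1), Add(6, P)) (Function('L')(P) = Mul(Rational(1, 3), Mul(Add(P, 6), Pow(Add(Rational(1, 8), P), -1))) = Mul(Rational(1, 3), Mul(Add(6, P), Pow(Add(Rational(1, 8), P), -1))) = Mul(Rational(1, 3), Mul(Pow(Add(Rational(1, 8), P), -1), Add(6, P))) = Mul(Rational(1, 3), Pow(Add(Rational(1, 8), P), -1), Add(6, P)))
Add(Mul(Function('L')(-6), 442), Mul(J, Pow(-12, -1))) = Add(Mul(Mul(Rational(8, 3), Pow(Add(1, Mul(8, -6)), -1), Add(6, -6)), 442), Mul(476, Pow(-12, -1))) = Add(Mul(Mul(Rational(8, 3), Pow(Add(1, -48), -1), 0), 442), Mul(476, Rational(-1, 12))) = Add(Mul(Mul(Rational(8, 3), Pow(-47, -1), 0), 442), Rational(-119, 3)) = Add(Mul(Mul(Rational(8, 3), Rational(-1, 47), 0), 442), Rational(-119, 3)) = Add(Mul(0, 442), Rational(-119, 3)) = Add(0, Rational(-119, 3)) = Rational(-119, 3)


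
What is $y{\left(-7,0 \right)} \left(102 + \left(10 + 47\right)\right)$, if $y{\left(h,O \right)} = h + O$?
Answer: $-1113$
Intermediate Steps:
$y{\left(h,O \right)} = O + h$
$y{\left(-7,0 \right)} \left(102 + \left(10 + 47\right)\right) = \left(0 - 7\right) \left(102 + \left(10 + 47\right)\right) = - 7 \left(102 + 57\right) = \left(-7\right) 159 = -1113$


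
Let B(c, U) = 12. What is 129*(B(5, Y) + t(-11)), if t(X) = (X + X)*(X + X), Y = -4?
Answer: 63984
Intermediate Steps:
t(X) = 4*X² (t(X) = (2*X)*(2*X) = 4*X²)
129*(B(5, Y) + t(-11)) = 129*(12 + 4*(-11)²) = 129*(12 + 4*121) = 129*(12 + 484) = 129*496 = 63984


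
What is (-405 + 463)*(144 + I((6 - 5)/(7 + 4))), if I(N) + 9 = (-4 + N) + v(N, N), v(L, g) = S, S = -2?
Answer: 82360/11 ≈ 7487.3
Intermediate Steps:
v(L, g) = -2
I(N) = -15 + N (I(N) = -9 + ((-4 + N) - 2) = -9 + (-6 + N) = -15 + N)
(-405 + 463)*(144 + I((6 - 5)/(7 + 4))) = (-405 + 463)*(144 + (-15 + (6 - 5)/(7 + 4))) = 58*(144 + (-15 + 1/11)) = 58*(144 - 164/11) = 58*(1420/11) = 82360/11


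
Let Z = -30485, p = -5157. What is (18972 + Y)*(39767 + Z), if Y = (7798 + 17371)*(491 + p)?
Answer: -1089888560124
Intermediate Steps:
Y = -117438554 (Y = (7798 + 17371)*(491 - 5157) = 25169*(-4666) = -117438554)
(18972 + Y)*(39767 + Z) = (18972 - 117438554)*(39767 - 30485) = -117419582*9282 = -1089888560124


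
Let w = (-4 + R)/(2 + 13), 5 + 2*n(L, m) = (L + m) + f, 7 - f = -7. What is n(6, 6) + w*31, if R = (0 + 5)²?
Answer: 539/10 ≈ 53.900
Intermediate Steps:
f = 14 (f = 7 - 1*(-7) = 7 + 7 = 14)
R = 25 (R = 5² = 25)
n(L, m) = 9/2 + L/2 + m/2 (n(L, m) = -5/2 + ((L + m) + 14)/2 = -5/2 + (14 + L + m)/2 = -5/2 + (7 + L/2 + m/2) = 9/2 + L/2 + m/2)
w = 7/5 (w = (-4 + 25)/(2 + 13) = 21/15 = 21*(1/15) = 7/5 ≈ 1.4000)
n(6, 6) + w*31 = (9/2 + (½)*6 + (½)*6) + (7/5)*31 = (9/2 + 3 + 3) + 217/5 = 21/2 + 217/5 = 539/10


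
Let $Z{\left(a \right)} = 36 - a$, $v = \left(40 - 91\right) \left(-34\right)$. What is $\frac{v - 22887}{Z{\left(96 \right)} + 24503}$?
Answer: $- \frac{21153}{24443} \approx -0.8654$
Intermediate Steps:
$v = 1734$ ($v = \left(-51\right) \left(-34\right) = 1734$)
$\frac{v - 22887}{Z{\left(96 \right)} + 24503} = \frac{1734 - 22887}{\left(36 - 96\right) + 24503} = - \frac{21153}{\left(36 - 96\right) + 24503} = - \frac{21153}{-60 + 24503} = - \frac{21153}{24443}$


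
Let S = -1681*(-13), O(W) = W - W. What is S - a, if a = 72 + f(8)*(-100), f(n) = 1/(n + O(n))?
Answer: 43587/2 ≈ 21794.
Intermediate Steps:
O(W) = 0
S = 21853
f(n) = 1/n (f(n) = 1/(n + 0) = 1/n)
a = 119/2 (a = 72 - 100/8 = 72 + (⅛)*(-100) = 72 - 25/2 = 119/2 ≈ 59.500)
S - a = 21853 - 1*119/2 = 21853 - 119/2 = 43587/2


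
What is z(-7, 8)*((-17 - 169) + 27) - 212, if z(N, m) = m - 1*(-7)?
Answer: -2597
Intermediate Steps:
z(N, m) = 7 + m (z(N, m) = m + 7 = 7 + m)
z(-7, 8)*((-17 - 169) + 27) - 212 = (7 + 8)*((-17 - 169) + 27) - 212 = 15*(-186 + 27) - 212 = 15*(-159) - 212 = -2385 - 212 = -2597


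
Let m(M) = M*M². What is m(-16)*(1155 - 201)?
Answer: -3907584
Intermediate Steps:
m(M) = M³
m(-16)*(1155 - 201) = (-16)³*(1155 - 201) = -4096*954 = -3907584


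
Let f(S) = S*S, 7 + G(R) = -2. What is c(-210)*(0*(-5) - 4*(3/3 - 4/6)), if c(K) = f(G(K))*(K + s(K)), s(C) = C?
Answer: 45360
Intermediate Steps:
G(R) = -9 (G(R) = -7 - 2 = -9)
f(S) = S²
c(K) = 162*K (c(K) = (-9)²*(K + K) = 81*(2*K) = 162*K)
c(-210)*(0*(-5) - 4*(3/3 - 4/6)) = (162*(-210))*(0*(-5) - 4*(3/3 - 4/6)) = -34020*(0 - 4*(3*(⅓) - 4*⅙)) = -34020*(0 - 4*(1 - ⅔)) = -34020*(0 - 4*⅓) = -34020*(0 - 4/3) = -34020*(-4/3) = 45360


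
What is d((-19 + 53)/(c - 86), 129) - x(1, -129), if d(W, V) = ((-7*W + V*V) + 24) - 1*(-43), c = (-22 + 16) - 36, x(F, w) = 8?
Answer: 1068919/64 ≈ 16702.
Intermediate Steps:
c = -42 (c = -6 - 36 = -42)
d(W, V) = 67 + V**2 - 7*W (d(W, V) = ((-7*W + V**2) + 24) + 43 = ((V**2 - 7*W) + 24) + 43 = (24 + V**2 - 7*W) + 43 = 67 + V**2 - 7*W)
d((-19 + 53)/(c - 86), 129) - x(1, -129) = (67 + 129**2 - 7*(-19 + 53)/(-42 - 86)) - 1*8 = (67 + 16641 - 238/(-128)) - 8 = (67 + 16641 - 238*(-1)/128) - 8 = (67 + 16641 - 7*(-17/64)) - 8 = (67 + 16641 + 119/64) - 8 = 1069431/64 - 8 = 1068919/64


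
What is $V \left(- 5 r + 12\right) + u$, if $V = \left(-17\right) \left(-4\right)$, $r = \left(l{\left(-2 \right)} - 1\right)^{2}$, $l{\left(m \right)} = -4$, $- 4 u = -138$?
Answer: $- \frac{15299}{2} \approx -7649.5$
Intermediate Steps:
$u = \frac{69}{2}$ ($u = \left(- \frac{1}{4}\right) \left(-138\right) = \frac{69}{2} \approx 34.5$)
$r = 25$ ($r = \left(-4 - 1\right)^{2} = \left(-5\right)^{2} = 25$)
$V = 68$
$V \left(- 5 r + 12\right) + u = 68 \left(\left(-5\right) 25 + 12\right) + \frac{69}{2} = 68 \left(-125 + 12\right) + \frac{69}{2} = 68 \left(-113\right) + \frac{69}{2} = -7684 + \frac{69}{2} = - \frac{15299}{2}$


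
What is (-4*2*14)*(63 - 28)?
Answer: -3920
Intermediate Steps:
(-4*2*14)*(63 - 28) = -8*14*35 = -112*35 = -3920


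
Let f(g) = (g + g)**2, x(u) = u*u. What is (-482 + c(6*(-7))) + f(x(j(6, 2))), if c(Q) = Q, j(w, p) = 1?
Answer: -520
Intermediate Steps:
x(u) = u**2
f(g) = 4*g**2 (f(g) = (2*g)**2 = 4*g**2)
(-482 + c(6*(-7))) + f(x(j(6, 2))) = (-482 + 6*(-7)) + 4*(1**2)**2 = (-482 - 42) + 4*1**2 = -524 + 4*1 = -524 + 4 = -520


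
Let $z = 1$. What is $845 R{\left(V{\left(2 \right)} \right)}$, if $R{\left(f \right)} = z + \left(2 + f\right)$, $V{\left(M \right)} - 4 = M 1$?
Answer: $7605$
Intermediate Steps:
$V{\left(M \right)} = 4 + M$ ($V{\left(M \right)} = 4 + M 1 = 4 + M$)
$R{\left(f \right)} = 3 + f$ ($R{\left(f \right)} = 1 + \left(2 + f\right) = 3 + f$)
$845 R{\left(V{\left(2 \right)} \right)} = 845 \left(3 + \left(4 + 2\right)\right) = 845 \left(3 + 6\right) = 845 \cdot 9 = 7605$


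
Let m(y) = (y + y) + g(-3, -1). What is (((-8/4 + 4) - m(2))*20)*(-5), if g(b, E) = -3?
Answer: -100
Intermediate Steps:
m(y) = -3 + 2*y (m(y) = (y + y) - 3 = 2*y - 3 = -3 + 2*y)
(((-8/4 + 4) - m(2))*20)*(-5) = (((-8/4 + 4) - (-3 + 2*2))*20)*(-5) = (((-8*¼ + 4) - (-3 + 4))*20)*(-5) = (((-2 + 4) - 1*1)*20)*(-5) = ((2 - 1)*20)*(-5) = (1*20)*(-5) = 20*(-5) = -100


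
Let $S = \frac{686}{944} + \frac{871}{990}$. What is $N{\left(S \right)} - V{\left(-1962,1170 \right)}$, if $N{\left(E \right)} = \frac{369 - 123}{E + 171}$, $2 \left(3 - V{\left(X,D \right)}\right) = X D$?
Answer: $- \frac{46287080706273}{40327781} \approx -1.1478 \cdot 10^{6}$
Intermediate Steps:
$V{\left(X,D \right)} = 3 - \frac{D X}{2}$ ($V{\left(X,D \right)} = 3 - \frac{X D}{2} = 3 - \frac{D X}{2}$)
$S = \frac{375341}{233640}$ ($S = 686 \cdot \frac{1}{944} + 871 \cdot \frac{1}{990} = \frac{343}{472} + \frac{871}{990} = \frac{375341}{233640} \approx 1.6065$)
$N{\left(E \right)} = \frac{246}{171 + E}$
$N{\left(S \right)} - V{\left(-1962,1170 \right)} = \frac{246}{171 + \frac{375341}{233640}} - \left(3 - 585 \left(-1962\right)\right) = \frac{246}{\frac{40327781}{233640}} - \left(3 + 1147770\right) = 246 \cdot \frac{233640}{40327781} - 1147773 = \frac{57475440}{40327781} - 1147773 = - \frac{46287080706273}{40327781}$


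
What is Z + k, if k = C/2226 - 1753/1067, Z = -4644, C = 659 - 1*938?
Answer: -3678119773/791714 ≈ -4645.8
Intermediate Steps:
C = -279 (C = 659 - 938 = -279)
k = -1399957/791714 (k = -279/2226 - 1753/1067 = -279*1/2226 - 1753*1/1067 = -93/742 - 1753/1067 = -1399957/791714 ≈ -1.7683)
Z + k = -4644 - 1399957/791714 = -3678119773/791714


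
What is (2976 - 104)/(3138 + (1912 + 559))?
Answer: 2872/5609 ≈ 0.51203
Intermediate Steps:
(2976 - 104)/(3138 + (1912 + 559)) = 2872/(3138 + 2471) = 2872/5609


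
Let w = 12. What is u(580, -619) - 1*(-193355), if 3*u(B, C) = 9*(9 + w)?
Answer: 193418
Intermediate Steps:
u(B, C) = 63 (u(B, C) = (9*(9 + 12))/3 = (9*21)/3 = (1/3)*189 = 63)
u(580, -619) - 1*(-193355) = 63 - 1*(-193355) = 63 + 193355 = 193418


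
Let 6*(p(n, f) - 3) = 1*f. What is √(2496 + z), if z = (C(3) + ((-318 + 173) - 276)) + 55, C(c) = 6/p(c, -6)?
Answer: 3*√237 ≈ 46.184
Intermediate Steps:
p(n, f) = 3 + f/6 (p(n, f) = 3 + (1*f)/6 = 3 + f/6)
C(c) = 3 (C(c) = 6/(3 + (⅙)*(-6)) = 6/(3 - 1) = 6/2 = 6*(½) = 3)
z = -363 (z = (3 + ((-318 + 173) - 276)) + 55 = (3 + (-145 - 276)) + 55 = (3 - 421) + 55 = -418 + 55 = -363)
√(2496 + z) = √(2496 - 363) = √2133 = 3*√237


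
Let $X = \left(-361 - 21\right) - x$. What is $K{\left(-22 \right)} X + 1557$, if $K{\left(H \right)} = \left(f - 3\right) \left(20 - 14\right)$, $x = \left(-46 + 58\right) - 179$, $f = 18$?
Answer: $-17793$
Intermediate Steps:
$x = -167$ ($x = 12 - 179 = -167$)
$K{\left(H \right)} = 90$ ($K{\left(H \right)} = \left(18 - 3\right) \left(20 - 14\right) = 15 \cdot 6 = 90$)
$X = -215$ ($X = \left(-361 - 21\right) - -167 = -382 + 167 = -215$)
$K{\left(-22 \right)} X + 1557 = 90 \left(-215\right) + 1557 = -19350 + 1557 = -17793$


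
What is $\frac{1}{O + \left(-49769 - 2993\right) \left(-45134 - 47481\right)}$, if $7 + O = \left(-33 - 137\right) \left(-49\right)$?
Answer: $\frac{1}{4886560953} \approx 2.0464 \cdot 10^{-10}$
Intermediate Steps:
$O = 8323$ ($O = -7 + \left(-33 - 137\right) \left(-49\right) = -7 - -8330 = -7 + 8330 = 8323$)
$\frac{1}{O + \left(-49769 - 2993\right) \left(-45134 - 47481\right)} = \frac{1}{8323 + \left(-49769 - 2993\right) \left(-45134 - 47481\right)} = \frac{1}{8323 - -4886552630} = \frac{1}{8323 + 4886552630} = \frac{1}{4886560953}$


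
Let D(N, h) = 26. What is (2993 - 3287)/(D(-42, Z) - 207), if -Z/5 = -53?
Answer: 294/181 ≈ 1.6243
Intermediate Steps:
Z = 265 (Z = -5*(-53) = 265)
(2993 - 3287)/(D(-42, Z) - 207) = (2993 - 3287)/(26 - 207) = -294/(-181) = -294*(-1/181) = 294/181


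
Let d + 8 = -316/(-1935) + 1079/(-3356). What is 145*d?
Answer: -1536369221/1298772 ≈ -1182.9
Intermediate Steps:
d = -52978249/6493860 (d = -8 + (-316/(-1935) + 1079/(-3356)) = -8 + (-316*(-1/1935) + 1079*(-1/3356)) = -8 + (316/1935 - 1079/3356) = -8 - 1027369/6493860 = -52978249/6493860 ≈ -8.1582)
145*d = 145*(-52978249/6493860) = -1536369221/1298772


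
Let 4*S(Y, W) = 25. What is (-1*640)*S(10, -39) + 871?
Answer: -3129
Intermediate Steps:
S(Y, W) = 25/4 (S(Y, W) = (1/4)*25 = 25/4)
(-1*640)*S(10, -39) + 871 = -1*640*(25/4) + 871 = -640*25/4 + 871 = -4000 + 871 = -3129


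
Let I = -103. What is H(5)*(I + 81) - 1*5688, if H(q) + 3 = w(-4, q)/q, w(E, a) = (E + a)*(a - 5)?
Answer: -5622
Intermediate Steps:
w(E, a) = (-5 + a)*(E + a) (w(E, a) = (E + a)*(-5 + a) = (-5 + a)*(E + a))
H(q) = -3 + (20 + q² - 9*q)/q (H(q) = -3 + (q² - 5*(-4) - 5*q - 4*q)/q = -3 + (q² + 20 - 5*q - 4*q)/q = -3 + (20 + q² - 9*q)/q)
H(5)*(I + 81) - 1*5688 = (-12 + 5 + 20/5)*(-103 + 81) - 1*5688 = (-12 + 5 + 20*(⅕))*(-22) - 5688 = (-12 + 5 + 4)*(-22) - 5688 = -3*(-22) - 5688 = 66 - 5688 = -5622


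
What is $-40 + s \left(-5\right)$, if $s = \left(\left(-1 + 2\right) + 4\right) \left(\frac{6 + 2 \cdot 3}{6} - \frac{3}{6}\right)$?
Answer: $- \frac{155}{2} \approx -77.5$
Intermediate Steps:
$s = \frac{15}{2}$ ($s = \left(1 + 4\right) \left(\left(6 + 6\right) \frac{1}{6} - \frac{1}{2}\right) = 5 \left(12 \cdot \frac{1}{6} - \frac{1}{2}\right) = 5 \left(2 - \frac{1}{2}\right) = 5 \cdot \frac{3}{2} = \frac{15}{2} \approx 7.5$)
$-40 + s \left(-5\right) = -40 + \frac{15}{2} \left(-5\right) = -40 - \frac{75}{2} = - \frac{155}{2}$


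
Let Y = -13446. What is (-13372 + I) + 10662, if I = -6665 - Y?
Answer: 4071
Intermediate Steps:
I = 6781 (I = -6665 - 1*(-13446) = -6665 + 13446 = 6781)
(-13372 + I) + 10662 = (-13372 + 6781) + 10662 = -6591 + 10662 = 4071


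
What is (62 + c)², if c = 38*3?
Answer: 30976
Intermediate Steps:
c = 114
(62 + c)² = (62 + 114)² = 176² = 30976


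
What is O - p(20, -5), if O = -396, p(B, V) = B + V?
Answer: -411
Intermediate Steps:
O - p(20, -5) = -396 - (20 - 5) = -396 - 1*15 = -396 - 15 = -411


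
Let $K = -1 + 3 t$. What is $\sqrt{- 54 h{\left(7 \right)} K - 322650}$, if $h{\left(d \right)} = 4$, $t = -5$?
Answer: $3 i \sqrt{35466} \approx 564.97 i$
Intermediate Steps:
$K = -16$ ($K = -1 + 3 \left(-5\right) = -1 - 15 = -16$)
$\sqrt{- 54 h{\left(7 \right)} K - 322650} = \sqrt{\left(-54\right) 4 \left(-16\right) - 322650} = \sqrt{\left(-216\right) \left(-16\right) - 322650} = \sqrt{3456 - 322650} = \sqrt{-319194} = 3 i \sqrt{35466}$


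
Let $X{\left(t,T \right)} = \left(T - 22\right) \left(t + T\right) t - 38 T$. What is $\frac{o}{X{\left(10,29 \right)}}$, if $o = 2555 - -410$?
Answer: $\frac{2965}{1628} \approx 1.8213$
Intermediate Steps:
$X{\left(t,T \right)} = - 38 T + t \left(-22 + T\right) \left(T + t\right)$ ($X{\left(t,T \right)} = \left(-22 + T\right) \left(T + t\right) t - 38 T = t \left(-22 + T\right) \left(T + t\right) - 38 T = - 38 T + t \left(-22 + T\right) \left(T + t\right)$)
$o = 2965$ ($o = 2555 + 410 = 2965$)
$\frac{o}{X{\left(10,29 \right)}} = \frac{2965}{\left(-38\right) 29 - 22 \cdot 10^{2} + 29 \cdot 10^{2} + 10 \cdot 29^{2} - 638 \cdot 10} = \frac{2965}{-1102 - 2200 + 29 \cdot 100 + 10 \cdot 841 - 6380} = \frac{2965}{-1102 - 2200 + 2900 + 8410 - 6380} = \frac{2965}{1628}$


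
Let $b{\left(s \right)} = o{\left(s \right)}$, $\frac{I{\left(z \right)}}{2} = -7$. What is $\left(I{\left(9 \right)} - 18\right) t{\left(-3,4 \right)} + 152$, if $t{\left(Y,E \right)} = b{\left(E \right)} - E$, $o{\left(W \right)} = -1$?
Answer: $312$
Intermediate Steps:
$I{\left(z \right)} = -14$ ($I{\left(z \right)} = 2 \left(-7\right) = -14$)
$b{\left(s \right)} = -1$
$t{\left(Y,E \right)} = -1 - E$
$\left(I{\left(9 \right)} - 18\right) t{\left(-3,4 \right)} + 152 = \left(-14 - 18\right) \left(-1 - 4\right) + 152 = \left(-32\right) \left(-5\right) + 152 = 160 + 152 = 312$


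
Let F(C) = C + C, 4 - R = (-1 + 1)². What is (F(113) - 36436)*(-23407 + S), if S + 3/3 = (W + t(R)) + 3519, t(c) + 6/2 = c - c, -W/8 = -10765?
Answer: -2398115880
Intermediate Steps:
R = 4 (R = 4 - (-1 + 1)² = 4 - 1*0² = 4 - 1*0 = 4 + 0 = 4)
F(C) = 2*C
W = 86120 (W = -8*(-10765) = 86120)
t(c) = -3 (t(c) = -3 + (c - c) = -3 + 0 = -3)
S = 89635 (S = -1 + ((86120 - 3) + 3519) = -1 + (86117 + 3519) = -1 + 89636 = 89635)
(F(113) - 36436)*(-23407 + S) = (2*113 - 36436)*(-23407 + 89635) = (226 - 36436)*66228 = -36210*66228 = -2398115880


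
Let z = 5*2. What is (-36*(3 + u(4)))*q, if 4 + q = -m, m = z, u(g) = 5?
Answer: 4032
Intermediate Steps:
z = 10
m = 10
q = -14 (q = -4 - 1*10 = -4 - 10 = -14)
(-36*(3 + u(4)))*q = -36*(3 + 5)*(-14) = -36*8*(-14) = -288*(-14) = 4032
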